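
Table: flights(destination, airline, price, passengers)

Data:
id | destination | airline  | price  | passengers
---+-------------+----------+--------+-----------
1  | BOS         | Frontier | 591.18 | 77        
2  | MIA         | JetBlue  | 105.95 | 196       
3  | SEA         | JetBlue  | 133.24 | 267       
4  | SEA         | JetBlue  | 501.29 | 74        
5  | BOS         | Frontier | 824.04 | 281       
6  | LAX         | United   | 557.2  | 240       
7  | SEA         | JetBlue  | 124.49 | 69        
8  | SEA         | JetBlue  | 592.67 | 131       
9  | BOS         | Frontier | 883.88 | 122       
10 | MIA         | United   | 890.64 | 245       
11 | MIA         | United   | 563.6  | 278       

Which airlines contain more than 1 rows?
SELECT airline, COUNT(*) as cnt
FROM flights
GROUP BY airline
HAVING COUNT(*) > 1

Result:
  Frontier: 3
  JetBlue: 5
  United: 3

Note: HAVING filters groups after aggregation, WHERE filters rows before.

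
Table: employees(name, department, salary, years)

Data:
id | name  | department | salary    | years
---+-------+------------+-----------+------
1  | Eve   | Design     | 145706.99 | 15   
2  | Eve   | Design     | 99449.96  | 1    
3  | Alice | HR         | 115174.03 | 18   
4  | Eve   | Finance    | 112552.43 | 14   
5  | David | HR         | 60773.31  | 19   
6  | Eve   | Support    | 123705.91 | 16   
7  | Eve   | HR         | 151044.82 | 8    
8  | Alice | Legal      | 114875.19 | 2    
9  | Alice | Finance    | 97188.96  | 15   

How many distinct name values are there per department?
SELECT department, COUNT(DISTINCT name)
FROM employees
GROUP BY department

Result:
  Design: 1 distinct
  Finance: 2 distinct
  HR: 3 distinct
  Legal: 1 distinct
  Support: 1 distinct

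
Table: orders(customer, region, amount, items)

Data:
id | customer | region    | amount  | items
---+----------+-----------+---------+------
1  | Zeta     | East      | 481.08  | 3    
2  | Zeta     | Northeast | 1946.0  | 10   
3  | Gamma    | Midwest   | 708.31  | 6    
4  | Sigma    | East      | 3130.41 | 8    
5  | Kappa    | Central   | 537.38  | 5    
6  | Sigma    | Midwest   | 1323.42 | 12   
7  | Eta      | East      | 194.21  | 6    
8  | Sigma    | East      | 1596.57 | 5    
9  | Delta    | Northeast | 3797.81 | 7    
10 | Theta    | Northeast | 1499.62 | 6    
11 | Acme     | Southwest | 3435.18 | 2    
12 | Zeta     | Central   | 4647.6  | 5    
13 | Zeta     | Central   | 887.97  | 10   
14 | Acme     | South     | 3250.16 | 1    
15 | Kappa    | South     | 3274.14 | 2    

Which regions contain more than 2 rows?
SELECT region, COUNT(*) as cnt
FROM orders
GROUP BY region
HAVING COUNT(*) > 2

Result:
  Central: 3
  East: 4
  Northeast: 3

Note: HAVING filters groups after aggregation, WHERE filters rows before.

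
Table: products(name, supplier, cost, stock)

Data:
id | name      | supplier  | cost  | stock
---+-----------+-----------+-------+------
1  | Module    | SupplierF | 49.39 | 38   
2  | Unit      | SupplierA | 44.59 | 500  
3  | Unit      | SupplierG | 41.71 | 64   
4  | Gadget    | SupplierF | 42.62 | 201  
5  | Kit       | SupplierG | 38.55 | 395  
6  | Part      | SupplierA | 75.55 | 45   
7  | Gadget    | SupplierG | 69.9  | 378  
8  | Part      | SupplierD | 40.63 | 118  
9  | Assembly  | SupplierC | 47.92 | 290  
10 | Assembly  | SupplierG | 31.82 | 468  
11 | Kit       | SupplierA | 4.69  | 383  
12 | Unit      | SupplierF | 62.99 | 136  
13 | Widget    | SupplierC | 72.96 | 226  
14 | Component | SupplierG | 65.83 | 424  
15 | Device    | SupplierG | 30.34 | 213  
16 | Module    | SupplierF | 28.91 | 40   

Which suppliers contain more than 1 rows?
SELECT supplier, COUNT(*) as cnt
FROM products
GROUP BY supplier
HAVING COUNT(*) > 1

Result:
  SupplierA: 3
  SupplierC: 2
  SupplierF: 4
  SupplierG: 6

Note: HAVING filters groups after aggregation, WHERE filters rows before.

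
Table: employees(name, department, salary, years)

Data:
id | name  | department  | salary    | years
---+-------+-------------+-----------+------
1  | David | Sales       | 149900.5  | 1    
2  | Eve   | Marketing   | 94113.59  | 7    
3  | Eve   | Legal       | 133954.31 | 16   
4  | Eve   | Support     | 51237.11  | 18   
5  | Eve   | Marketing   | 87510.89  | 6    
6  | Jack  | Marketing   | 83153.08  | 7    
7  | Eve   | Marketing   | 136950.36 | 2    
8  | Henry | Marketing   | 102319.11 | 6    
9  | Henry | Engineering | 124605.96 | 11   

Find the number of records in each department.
SELECT department, COUNT(*) as count
FROM employees
GROUP BY department

Result:
  Engineering: 1
  Legal: 1
  Marketing: 5
  Sales: 1
  Support: 1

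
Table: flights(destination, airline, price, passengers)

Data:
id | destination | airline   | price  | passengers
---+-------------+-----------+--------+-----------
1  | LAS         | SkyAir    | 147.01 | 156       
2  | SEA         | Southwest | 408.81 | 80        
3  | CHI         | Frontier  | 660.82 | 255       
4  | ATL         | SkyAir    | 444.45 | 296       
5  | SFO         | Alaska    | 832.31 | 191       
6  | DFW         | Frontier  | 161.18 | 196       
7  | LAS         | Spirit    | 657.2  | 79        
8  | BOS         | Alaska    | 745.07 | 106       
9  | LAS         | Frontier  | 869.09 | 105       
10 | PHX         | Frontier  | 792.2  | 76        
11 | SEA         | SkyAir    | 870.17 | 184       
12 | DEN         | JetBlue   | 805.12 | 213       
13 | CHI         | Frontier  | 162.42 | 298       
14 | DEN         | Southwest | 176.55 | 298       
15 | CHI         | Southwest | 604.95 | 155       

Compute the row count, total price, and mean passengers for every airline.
SELECT airline,
       COUNT(*) as cnt,
       SUM(price) as total_price,
       AVG(passengers) as avg_passengers
FROM flights
GROUP BY airline

Result:
  Alaska: 2 records, 1577.38 total price, 148.50 avg passengers
  Frontier: 5 records, 2645.71 total price, 186.00 avg passengers
  JetBlue: 1 records, 805.12 total price, 213.00 avg passengers
  SkyAir: 3 records, 1461.63 total price, 212.00 avg passengers
  Southwest: 3 records, 1190.31 total price, 177.67 avg passengers
  Spirit: 1 records, 657.20 total price, 79.00 avg passengers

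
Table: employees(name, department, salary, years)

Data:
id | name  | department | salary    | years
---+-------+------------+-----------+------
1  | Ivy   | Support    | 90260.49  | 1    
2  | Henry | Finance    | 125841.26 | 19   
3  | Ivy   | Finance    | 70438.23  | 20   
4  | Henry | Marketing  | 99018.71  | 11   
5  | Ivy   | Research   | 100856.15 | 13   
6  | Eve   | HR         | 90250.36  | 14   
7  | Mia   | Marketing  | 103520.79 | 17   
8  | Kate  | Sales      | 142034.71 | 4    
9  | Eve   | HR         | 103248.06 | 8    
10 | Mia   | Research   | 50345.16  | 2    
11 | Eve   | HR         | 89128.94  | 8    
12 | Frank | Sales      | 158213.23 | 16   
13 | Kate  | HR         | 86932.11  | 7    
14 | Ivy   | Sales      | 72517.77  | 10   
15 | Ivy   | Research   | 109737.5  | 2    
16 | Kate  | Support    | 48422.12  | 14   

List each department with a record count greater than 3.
SELECT department, COUNT(*) as cnt
FROM employees
GROUP BY department
HAVING COUNT(*) > 3

Result:
  HR: 4

Note: HAVING filters groups after aggregation, WHERE filters rows before.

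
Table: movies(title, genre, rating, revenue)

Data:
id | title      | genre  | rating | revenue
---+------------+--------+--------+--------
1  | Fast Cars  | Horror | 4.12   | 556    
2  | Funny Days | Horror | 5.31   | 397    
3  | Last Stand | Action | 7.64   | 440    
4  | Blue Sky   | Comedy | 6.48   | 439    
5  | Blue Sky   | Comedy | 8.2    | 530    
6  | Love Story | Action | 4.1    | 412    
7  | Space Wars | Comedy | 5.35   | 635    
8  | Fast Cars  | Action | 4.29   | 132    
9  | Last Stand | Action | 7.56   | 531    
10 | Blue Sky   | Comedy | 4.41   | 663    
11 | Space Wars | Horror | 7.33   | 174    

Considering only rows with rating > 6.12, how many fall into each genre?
SELECT genre, COUNT(*)
FROM movies
WHERE rating > 6.12
GROUP BY genre

Note: WHERE filters rows before grouping.

Result:
  Action: 2
  Comedy: 2
  Horror: 1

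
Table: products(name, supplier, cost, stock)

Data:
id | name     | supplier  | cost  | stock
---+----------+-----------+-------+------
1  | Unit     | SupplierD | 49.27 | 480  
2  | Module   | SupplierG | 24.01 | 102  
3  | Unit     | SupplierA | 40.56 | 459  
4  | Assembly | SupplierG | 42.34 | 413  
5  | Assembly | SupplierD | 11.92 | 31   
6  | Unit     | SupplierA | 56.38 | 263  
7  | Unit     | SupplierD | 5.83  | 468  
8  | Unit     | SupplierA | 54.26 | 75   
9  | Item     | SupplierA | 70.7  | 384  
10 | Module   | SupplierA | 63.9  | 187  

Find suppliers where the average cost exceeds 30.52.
SELECT supplier, AVG(cost)
FROM products
GROUP BY supplier
HAVING AVG(cost) > 30.52

Result:
  SupplierA: avg=57.16
  SupplierG: avg=33.18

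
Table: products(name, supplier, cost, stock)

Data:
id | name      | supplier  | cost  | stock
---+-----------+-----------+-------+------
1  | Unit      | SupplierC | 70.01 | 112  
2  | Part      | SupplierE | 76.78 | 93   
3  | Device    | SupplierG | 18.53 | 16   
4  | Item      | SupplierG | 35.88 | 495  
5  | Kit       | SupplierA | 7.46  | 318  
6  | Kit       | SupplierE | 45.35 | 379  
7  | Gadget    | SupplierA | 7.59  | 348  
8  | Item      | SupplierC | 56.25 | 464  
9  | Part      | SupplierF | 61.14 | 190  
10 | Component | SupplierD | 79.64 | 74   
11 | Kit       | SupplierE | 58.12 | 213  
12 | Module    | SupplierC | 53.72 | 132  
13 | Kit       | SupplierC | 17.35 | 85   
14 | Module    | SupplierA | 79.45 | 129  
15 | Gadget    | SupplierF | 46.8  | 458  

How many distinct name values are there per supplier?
SELECT supplier, COUNT(DISTINCT name)
FROM products
GROUP BY supplier

Result:
  SupplierA: 3 distinct
  SupplierC: 4 distinct
  SupplierD: 1 distinct
  SupplierE: 2 distinct
  SupplierF: 2 distinct
  SupplierG: 2 distinct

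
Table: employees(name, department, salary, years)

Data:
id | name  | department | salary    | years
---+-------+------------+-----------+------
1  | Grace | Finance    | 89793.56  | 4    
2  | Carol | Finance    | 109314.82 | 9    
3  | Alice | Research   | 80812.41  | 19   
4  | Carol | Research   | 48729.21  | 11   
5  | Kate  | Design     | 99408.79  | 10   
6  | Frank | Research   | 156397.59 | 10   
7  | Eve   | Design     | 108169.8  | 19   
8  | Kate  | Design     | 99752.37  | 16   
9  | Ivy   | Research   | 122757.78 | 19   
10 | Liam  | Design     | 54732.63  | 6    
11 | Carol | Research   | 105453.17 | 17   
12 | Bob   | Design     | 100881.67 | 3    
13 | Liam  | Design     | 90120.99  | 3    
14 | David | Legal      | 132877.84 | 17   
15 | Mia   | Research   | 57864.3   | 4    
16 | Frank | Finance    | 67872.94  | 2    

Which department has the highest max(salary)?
SELECT department, MAX(salary) as val
FROM employees
GROUP BY department
ORDER BY val DESC
LIMIT 1

Result: Research with max(salary) = 156397.59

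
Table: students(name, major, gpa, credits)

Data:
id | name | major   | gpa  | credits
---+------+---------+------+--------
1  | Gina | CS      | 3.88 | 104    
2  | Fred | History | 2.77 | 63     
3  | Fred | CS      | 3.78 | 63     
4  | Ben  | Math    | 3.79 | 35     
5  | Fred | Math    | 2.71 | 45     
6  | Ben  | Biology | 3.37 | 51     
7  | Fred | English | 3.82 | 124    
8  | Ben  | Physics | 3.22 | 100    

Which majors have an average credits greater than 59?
SELECT major, AVG(credits)
FROM students
GROUP BY major
HAVING AVG(credits) > 59

Result:
  CS: avg=83.50
  English: avg=124.00
  History: avg=63.00
  Physics: avg=100.00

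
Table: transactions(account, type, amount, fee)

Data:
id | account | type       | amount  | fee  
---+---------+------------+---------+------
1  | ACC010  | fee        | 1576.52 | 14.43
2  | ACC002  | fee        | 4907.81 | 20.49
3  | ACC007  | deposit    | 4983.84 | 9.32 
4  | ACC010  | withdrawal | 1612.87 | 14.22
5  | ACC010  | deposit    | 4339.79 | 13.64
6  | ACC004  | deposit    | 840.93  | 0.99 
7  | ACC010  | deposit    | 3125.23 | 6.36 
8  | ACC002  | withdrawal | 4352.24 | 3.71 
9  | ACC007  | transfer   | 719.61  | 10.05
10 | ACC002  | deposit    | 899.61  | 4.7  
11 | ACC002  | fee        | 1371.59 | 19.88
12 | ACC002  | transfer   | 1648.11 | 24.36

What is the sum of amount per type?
SELECT type, SUM(amount) as result
FROM transactions
GROUP BY type

Result:
  deposit: 14189.40
  fee: 7855.92
  transfer: 2367.72
  withdrawal: 5965.11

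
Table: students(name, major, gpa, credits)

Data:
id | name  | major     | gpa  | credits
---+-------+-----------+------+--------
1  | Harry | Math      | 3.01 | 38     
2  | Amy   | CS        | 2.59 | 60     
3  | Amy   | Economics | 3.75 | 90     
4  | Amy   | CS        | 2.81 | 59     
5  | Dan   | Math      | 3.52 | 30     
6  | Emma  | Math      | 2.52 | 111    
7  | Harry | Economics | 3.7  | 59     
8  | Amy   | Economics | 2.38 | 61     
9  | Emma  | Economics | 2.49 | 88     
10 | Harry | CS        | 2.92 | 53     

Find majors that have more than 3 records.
SELECT major, COUNT(*) as cnt
FROM students
GROUP BY major
HAVING COUNT(*) > 3

Result:
  Economics: 4

Note: HAVING filters groups after aggregation, WHERE filters rows before.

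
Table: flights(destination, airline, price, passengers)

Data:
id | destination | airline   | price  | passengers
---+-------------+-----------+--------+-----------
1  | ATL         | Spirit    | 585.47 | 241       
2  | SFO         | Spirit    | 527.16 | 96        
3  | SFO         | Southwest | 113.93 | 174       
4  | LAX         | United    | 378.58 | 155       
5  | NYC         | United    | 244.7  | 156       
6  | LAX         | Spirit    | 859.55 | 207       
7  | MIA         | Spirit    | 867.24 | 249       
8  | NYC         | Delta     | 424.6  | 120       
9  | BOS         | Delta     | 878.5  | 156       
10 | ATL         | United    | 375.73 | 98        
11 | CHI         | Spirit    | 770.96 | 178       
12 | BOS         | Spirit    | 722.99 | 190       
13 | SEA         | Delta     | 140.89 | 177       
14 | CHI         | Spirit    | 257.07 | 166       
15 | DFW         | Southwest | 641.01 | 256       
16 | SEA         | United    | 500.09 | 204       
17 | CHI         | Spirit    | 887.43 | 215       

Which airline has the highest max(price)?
SELECT airline, MAX(price) as val
FROM flights
GROUP BY airline
ORDER BY val DESC
LIMIT 1

Result: Spirit with max(price) = 887.43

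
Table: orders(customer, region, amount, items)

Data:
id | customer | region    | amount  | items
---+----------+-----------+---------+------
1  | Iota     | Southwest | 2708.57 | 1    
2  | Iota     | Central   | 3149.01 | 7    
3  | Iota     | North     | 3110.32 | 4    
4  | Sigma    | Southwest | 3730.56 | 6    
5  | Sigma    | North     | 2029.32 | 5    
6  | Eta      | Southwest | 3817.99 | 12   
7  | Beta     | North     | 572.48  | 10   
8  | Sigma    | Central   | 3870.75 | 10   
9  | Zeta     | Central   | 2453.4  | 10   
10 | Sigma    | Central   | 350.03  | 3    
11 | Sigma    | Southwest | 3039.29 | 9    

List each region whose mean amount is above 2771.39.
SELECT region, AVG(amount)
FROM orders
GROUP BY region
HAVING AVG(amount) > 2771.39

Result:
  Southwest: avg=3324.10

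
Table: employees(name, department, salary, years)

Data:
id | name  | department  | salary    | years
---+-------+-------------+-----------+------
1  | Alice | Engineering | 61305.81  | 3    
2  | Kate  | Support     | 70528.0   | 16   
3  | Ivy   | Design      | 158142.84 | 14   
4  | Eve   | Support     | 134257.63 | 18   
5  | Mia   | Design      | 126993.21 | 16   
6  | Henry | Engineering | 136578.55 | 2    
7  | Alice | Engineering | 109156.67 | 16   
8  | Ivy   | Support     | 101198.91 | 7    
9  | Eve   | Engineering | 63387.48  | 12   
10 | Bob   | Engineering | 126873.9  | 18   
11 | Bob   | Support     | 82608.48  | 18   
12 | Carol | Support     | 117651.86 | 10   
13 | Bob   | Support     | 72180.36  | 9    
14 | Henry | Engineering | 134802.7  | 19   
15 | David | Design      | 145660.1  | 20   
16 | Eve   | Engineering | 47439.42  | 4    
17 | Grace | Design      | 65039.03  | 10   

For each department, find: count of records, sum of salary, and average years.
SELECT department,
       COUNT(*) as cnt,
       SUM(salary) as total_salary,
       AVG(years) as avg_years
FROM employees
GROUP BY department

Result:
  Design: 4 records, 495835.18 total salary, 15.00 avg years
  Engineering: 7 records, 679544.53 total salary, 10.57 avg years
  Support: 6 records, 578425.24 total salary, 13.00 avg years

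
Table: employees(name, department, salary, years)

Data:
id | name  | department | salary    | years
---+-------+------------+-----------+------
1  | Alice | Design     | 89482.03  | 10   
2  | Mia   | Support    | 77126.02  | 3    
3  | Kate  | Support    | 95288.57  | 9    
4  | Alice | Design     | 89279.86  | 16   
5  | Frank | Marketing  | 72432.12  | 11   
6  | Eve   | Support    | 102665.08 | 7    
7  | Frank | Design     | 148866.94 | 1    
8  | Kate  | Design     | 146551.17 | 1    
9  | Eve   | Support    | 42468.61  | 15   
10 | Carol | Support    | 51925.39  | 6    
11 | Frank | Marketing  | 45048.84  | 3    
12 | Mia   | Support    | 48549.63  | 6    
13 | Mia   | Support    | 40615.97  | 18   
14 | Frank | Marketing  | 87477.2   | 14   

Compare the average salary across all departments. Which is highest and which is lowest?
SELECT department, AVG(salary)
FROM employees
GROUP BY department
ORDER BY AVG(salary)

All groups:
  Support: 65519.90
  Marketing: 68319.39
  Design: 118545.00

Highest: Design (118545.00)
Lowest: Support (65519.90)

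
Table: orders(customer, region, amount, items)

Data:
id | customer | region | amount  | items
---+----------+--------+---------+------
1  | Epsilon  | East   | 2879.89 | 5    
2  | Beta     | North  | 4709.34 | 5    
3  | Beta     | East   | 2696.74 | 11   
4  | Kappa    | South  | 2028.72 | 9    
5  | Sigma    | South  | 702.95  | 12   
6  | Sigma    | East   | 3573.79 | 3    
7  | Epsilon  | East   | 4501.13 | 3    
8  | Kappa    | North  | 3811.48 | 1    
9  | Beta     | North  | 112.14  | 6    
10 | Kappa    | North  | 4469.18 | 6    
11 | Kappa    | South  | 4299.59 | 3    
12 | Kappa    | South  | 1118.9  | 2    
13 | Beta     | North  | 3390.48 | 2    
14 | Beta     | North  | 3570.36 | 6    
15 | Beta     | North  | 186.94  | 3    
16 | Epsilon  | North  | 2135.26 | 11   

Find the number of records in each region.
SELECT region, COUNT(*) as count
FROM orders
GROUP BY region

Result:
  East: 4
  North: 8
  South: 4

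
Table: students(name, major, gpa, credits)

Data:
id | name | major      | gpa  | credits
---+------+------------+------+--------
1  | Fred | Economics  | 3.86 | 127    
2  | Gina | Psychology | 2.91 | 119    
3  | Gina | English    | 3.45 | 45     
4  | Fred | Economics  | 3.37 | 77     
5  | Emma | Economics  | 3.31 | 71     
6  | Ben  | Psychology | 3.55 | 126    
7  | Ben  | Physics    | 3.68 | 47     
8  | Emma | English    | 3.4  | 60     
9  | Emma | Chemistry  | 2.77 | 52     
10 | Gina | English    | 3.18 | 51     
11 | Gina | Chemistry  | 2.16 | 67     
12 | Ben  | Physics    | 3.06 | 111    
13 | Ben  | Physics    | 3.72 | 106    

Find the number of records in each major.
SELECT major, COUNT(*) as count
FROM students
GROUP BY major

Result:
  Chemistry: 2
  Economics: 3
  English: 3
  Physics: 3
  Psychology: 2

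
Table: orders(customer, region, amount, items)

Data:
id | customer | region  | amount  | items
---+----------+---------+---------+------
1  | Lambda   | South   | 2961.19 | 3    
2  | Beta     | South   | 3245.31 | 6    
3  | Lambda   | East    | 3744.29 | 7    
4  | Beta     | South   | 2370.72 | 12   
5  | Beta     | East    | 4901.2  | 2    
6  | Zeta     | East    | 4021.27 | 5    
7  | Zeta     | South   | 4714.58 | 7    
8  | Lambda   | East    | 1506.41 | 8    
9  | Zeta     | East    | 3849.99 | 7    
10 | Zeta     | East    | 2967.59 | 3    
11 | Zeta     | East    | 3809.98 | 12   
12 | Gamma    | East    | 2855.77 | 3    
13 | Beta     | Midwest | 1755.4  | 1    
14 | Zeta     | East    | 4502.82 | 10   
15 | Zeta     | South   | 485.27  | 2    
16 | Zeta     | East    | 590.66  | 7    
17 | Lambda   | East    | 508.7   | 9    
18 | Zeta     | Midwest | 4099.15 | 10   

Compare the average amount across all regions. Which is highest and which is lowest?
SELECT region, AVG(amount)
FROM orders
GROUP BY region
ORDER BY AVG(amount)

All groups:
  South: 2755.41
  Midwest: 2927.28
  East: 3023.52

Highest: East (3023.52)
Lowest: South (2755.41)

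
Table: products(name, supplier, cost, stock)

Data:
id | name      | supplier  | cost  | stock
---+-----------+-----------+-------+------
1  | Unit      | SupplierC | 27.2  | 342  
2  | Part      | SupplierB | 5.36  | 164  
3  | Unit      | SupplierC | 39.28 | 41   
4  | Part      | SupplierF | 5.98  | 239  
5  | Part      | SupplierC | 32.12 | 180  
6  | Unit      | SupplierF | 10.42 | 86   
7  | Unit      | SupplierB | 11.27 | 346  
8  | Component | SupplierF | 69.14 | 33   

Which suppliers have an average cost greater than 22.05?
SELECT supplier, AVG(cost)
FROM products
GROUP BY supplier
HAVING AVG(cost) > 22.05

Result:
  SupplierC: avg=32.87
  SupplierF: avg=28.51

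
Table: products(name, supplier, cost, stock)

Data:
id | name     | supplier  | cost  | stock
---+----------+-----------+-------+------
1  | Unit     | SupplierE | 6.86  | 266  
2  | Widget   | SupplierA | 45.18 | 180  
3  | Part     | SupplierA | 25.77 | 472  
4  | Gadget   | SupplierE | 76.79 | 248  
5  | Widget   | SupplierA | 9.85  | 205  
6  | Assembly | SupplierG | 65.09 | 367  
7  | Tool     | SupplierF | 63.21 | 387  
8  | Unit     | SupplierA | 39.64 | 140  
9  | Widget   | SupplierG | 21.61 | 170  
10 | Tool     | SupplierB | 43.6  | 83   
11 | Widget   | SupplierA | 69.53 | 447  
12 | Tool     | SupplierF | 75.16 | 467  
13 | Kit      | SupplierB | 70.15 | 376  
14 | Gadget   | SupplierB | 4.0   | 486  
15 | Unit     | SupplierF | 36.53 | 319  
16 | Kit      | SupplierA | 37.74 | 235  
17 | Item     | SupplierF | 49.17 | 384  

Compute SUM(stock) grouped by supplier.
SELECT supplier, SUM(stock) as result
FROM products
GROUP BY supplier

Result:
  SupplierA: 1679
  SupplierB: 945
  SupplierE: 514
  SupplierF: 1557
  SupplierG: 537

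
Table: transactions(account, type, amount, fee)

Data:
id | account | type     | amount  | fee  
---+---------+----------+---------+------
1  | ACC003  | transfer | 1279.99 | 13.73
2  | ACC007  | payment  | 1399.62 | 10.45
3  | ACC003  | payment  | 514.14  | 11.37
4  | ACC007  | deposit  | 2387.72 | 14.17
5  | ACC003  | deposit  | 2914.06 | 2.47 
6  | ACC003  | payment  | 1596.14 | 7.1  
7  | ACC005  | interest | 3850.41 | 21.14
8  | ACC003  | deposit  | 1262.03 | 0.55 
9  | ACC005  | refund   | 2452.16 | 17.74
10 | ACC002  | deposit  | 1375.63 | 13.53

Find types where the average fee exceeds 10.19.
SELECT type, AVG(fee)
FROM transactions
GROUP BY type
HAVING AVG(fee) > 10.19

Result:
  interest: avg=21.14
  refund: avg=17.74
  transfer: avg=13.73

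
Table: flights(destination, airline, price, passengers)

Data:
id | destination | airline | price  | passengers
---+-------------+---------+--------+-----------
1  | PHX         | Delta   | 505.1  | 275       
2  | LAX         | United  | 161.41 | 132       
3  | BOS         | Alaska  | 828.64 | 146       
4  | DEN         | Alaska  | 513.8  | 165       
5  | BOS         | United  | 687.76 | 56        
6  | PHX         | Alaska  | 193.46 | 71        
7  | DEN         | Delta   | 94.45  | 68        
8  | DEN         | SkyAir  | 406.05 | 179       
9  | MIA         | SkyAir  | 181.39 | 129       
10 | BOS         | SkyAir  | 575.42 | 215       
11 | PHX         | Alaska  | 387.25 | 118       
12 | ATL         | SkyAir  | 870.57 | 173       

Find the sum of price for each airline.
SELECT airline, SUM(price) as result
FROM flights
GROUP BY airline

Result:
  Alaska: 1923.15
  Delta: 599.55
  SkyAir: 2033.43
  United: 849.17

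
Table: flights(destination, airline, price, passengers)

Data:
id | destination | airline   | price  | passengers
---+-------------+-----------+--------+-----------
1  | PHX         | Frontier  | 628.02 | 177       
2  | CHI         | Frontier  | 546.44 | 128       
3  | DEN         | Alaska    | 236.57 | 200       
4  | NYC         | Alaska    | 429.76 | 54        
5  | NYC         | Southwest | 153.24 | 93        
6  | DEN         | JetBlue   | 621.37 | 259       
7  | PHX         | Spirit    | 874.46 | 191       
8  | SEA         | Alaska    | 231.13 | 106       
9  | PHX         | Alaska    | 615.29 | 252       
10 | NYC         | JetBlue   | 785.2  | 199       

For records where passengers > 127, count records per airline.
SELECT airline, COUNT(*)
FROM flights
WHERE passengers > 127
GROUP BY airline

Note: WHERE filters rows before grouping.

Result:
  Alaska: 2
  Frontier: 2
  JetBlue: 2
  Spirit: 1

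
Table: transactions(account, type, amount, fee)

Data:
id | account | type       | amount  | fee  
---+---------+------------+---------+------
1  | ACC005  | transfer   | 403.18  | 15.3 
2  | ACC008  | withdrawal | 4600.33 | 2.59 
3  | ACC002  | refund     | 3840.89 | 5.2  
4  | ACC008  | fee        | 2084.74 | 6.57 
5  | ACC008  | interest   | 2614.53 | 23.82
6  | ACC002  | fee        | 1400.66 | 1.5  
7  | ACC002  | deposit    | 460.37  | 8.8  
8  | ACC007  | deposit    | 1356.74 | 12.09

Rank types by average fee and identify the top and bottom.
SELECT type, AVG(fee)
FROM transactions
GROUP BY type
ORDER BY AVG(fee)

All groups:
  withdrawal: 2.59
  fee: 4.04
  refund: 5.20
  deposit: 10.45
  transfer: 15.30
  interest: 23.82

Highest: interest (23.82)
Lowest: withdrawal (2.59)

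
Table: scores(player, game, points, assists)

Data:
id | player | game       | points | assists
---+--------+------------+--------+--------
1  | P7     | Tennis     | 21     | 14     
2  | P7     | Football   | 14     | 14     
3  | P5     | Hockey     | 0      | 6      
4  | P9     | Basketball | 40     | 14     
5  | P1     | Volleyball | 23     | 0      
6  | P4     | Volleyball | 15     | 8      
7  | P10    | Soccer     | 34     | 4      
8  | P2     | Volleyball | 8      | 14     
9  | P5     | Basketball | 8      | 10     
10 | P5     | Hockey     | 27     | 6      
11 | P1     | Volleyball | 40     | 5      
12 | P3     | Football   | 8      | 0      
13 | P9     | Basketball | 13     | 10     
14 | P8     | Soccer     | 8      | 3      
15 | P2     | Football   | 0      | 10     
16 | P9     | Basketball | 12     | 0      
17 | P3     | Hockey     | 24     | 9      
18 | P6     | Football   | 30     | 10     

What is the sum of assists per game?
SELECT game, SUM(assists) as result
FROM scores
GROUP BY game

Result:
  Basketball: 34
  Football: 34
  Hockey: 21
  Soccer: 7
  Tennis: 14
  Volleyball: 27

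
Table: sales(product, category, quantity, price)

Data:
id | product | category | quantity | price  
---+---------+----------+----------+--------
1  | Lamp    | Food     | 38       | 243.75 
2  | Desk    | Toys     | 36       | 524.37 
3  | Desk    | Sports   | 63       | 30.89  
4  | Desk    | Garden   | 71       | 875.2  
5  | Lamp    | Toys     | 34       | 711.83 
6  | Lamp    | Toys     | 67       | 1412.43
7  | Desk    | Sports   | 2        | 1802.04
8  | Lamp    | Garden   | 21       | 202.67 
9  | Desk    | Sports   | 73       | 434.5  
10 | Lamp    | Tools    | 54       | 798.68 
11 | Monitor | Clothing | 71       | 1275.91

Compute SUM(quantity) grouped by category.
SELECT category, SUM(quantity) as result
FROM sales
GROUP BY category

Result:
  Clothing: 71
  Food: 38
  Garden: 92
  Sports: 138
  Tools: 54
  Toys: 137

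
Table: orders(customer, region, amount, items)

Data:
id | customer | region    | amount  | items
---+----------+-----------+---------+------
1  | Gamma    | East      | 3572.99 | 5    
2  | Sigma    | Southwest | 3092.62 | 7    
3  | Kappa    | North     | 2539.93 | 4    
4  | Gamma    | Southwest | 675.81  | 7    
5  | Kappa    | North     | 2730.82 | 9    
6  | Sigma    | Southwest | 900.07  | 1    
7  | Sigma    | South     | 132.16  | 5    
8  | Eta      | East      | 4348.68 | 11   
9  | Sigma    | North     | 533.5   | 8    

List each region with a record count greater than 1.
SELECT region, COUNT(*) as cnt
FROM orders
GROUP BY region
HAVING COUNT(*) > 1

Result:
  East: 2
  North: 3
  Southwest: 3

Note: HAVING filters groups after aggregation, WHERE filters rows before.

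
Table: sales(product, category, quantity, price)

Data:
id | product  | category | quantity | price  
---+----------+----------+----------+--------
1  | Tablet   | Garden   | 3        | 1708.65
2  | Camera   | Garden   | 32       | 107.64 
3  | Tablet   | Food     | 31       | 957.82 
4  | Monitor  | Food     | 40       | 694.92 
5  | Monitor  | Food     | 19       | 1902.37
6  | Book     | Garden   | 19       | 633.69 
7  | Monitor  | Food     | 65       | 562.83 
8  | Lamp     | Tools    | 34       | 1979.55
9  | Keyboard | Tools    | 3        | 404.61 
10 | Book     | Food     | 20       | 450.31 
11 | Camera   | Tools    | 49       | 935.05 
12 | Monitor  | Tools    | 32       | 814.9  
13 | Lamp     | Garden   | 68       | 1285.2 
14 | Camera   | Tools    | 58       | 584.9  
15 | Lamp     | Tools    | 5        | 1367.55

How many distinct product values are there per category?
SELECT category, COUNT(DISTINCT product)
FROM sales
GROUP BY category

Result:
  Food: 3 distinct
  Garden: 4 distinct
  Tools: 4 distinct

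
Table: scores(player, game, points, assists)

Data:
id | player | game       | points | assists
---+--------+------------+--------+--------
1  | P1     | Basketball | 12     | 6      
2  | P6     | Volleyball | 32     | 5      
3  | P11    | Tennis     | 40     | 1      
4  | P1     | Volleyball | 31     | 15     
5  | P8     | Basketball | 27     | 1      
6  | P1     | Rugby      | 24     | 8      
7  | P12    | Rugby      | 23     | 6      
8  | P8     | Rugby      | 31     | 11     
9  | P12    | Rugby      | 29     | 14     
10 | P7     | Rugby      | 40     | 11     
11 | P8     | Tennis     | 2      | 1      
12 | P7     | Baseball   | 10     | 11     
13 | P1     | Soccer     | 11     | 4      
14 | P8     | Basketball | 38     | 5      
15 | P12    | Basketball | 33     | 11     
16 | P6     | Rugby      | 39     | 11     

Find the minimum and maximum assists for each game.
SELECT game, MIN(assists), MAX(assists)
FROM scores
GROUP BY game

Result:
  Baseball: min=11, max=11
  Basketball: min=1, max=11
  Rugby: min=6, max=14
  Soccer: min=4, max=4
  Tennis: min=1, max=1
  Volleyball: min=5, max=15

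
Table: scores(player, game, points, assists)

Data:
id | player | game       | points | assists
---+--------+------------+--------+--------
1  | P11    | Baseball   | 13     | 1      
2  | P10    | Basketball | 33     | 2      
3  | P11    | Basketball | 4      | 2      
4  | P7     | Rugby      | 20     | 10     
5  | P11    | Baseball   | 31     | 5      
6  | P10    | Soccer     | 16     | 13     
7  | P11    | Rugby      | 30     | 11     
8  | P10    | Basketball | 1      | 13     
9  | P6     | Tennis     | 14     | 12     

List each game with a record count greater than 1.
SELECT game, COUNT(*) as cnt
FROM scores
GROUP BY game
HAVING COUNT(*) > 1

Result:
  Baseball: 2
  Basketball: 3
  Rugby: 2

Note: HAVING filters groups after aggregation, WHERE filters rows before.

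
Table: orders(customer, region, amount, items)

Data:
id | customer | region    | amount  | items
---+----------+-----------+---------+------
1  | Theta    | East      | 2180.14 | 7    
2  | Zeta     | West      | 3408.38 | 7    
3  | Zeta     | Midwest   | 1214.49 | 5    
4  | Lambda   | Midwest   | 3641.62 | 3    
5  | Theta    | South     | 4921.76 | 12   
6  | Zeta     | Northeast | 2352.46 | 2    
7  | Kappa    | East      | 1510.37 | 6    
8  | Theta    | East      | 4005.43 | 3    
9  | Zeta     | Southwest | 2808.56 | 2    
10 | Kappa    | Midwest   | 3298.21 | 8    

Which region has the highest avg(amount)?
SELECT region, AVG(amount) as val
FROM orders
GROUP BY region
ORDER BY val DESC
LIMIT 1

Result: South with avg(amount) = 4921.76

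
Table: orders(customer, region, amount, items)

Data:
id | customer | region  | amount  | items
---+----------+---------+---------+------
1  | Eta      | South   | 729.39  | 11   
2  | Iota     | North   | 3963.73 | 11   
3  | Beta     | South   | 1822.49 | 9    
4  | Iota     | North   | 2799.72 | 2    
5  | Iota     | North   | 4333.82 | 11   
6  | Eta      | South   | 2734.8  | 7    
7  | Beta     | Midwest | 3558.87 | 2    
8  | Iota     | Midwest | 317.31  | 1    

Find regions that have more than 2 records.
SELECT region, COUNT(*) as cnt
FROM orders
GROUP BY region
HAVING COUNT(*) > 2

Result:
  North: 3
  South: 3

Note: HAVING filters groups after aggregation, WHERE filters rows before.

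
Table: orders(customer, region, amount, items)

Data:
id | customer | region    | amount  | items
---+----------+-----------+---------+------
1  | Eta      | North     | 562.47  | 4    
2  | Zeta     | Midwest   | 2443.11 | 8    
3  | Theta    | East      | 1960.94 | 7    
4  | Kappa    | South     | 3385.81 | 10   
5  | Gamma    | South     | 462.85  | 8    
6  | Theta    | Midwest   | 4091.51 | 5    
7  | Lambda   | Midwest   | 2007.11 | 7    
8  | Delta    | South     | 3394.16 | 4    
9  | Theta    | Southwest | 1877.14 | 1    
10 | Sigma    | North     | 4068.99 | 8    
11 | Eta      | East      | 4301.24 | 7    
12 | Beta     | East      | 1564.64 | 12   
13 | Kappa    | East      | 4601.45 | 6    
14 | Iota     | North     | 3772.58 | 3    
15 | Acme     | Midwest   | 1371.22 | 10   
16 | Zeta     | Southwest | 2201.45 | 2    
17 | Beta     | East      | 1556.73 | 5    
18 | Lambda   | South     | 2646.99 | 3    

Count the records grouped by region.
SELECT region, COUNT(*) as count
FROM orders
GROUP BY region

Result:
  East: 5
  Midwest: 4
  North: 3
  South: 4
  Southwest: 2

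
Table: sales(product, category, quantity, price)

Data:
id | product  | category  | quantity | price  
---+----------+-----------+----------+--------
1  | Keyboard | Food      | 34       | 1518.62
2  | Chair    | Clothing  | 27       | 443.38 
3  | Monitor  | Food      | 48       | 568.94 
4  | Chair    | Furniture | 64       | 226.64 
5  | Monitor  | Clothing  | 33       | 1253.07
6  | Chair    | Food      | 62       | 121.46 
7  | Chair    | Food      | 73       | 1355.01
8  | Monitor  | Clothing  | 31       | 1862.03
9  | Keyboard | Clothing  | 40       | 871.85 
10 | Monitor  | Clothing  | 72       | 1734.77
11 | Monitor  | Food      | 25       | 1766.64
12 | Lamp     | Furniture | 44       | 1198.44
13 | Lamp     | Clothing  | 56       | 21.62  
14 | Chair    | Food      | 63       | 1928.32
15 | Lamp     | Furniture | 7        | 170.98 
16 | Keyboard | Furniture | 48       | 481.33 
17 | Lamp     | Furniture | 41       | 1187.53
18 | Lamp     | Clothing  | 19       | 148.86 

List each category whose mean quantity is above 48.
SELECT category, AVG(quantity)
FROM sales
GROUP BY category
HAVING AVG(quantity) > 48

Result:
  Food: avg=50.83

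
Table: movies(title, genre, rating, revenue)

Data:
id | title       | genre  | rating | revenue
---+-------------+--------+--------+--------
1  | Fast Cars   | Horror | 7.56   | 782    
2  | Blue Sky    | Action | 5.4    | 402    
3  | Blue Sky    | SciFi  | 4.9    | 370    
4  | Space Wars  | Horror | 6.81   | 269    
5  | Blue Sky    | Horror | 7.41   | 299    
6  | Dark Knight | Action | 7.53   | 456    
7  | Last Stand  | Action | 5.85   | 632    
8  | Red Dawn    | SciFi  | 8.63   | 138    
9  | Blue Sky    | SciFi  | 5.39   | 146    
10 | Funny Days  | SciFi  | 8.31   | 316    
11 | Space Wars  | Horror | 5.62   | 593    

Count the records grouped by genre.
SELECT genre, COUNT(*) as count
FROM movies
GROUP BY genre

Result:
  Action: 3
  Horror: 4
  SciFi: 4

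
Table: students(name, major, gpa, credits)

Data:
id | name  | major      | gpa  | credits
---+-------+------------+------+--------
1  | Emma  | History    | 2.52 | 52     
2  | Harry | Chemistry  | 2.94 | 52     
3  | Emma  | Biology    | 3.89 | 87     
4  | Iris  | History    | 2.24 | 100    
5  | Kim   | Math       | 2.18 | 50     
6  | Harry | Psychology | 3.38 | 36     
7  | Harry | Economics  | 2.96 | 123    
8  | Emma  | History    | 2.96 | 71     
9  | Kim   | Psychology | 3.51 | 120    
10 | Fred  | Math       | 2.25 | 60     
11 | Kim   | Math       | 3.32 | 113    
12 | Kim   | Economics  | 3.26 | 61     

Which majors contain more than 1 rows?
SELECT major, COUNT(*) as cnt
FROM students
GROUP BY major
HAVING COUNT(*) > 1

Result:
  Economics: 2
  History: 3
  Math: 3
  Psychology: 2

Note: HAVING filters groups after aggregation, WHERE filters rows before.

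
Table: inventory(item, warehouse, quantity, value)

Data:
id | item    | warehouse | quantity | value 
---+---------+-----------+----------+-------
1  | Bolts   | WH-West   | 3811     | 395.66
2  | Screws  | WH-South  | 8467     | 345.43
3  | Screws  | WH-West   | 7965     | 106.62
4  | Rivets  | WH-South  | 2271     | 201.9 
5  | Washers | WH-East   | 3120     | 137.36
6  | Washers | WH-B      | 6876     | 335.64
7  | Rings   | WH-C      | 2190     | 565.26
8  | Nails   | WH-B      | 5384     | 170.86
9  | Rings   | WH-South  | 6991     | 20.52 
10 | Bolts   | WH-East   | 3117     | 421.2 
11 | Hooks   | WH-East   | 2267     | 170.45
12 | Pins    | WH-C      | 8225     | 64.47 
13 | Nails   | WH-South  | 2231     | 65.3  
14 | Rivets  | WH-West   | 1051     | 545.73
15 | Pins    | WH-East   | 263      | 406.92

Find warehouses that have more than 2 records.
SELECT warehouse, COUNT(*) as cnt
FROM inventory
GROUP BY warehouse
HAVING COUNT(*) > 2

Result:
  WH-East: 4
  WH-South: 4
  WH-West: 3

Note: HAVING filters groups after aggregation, WHERE filters rows before.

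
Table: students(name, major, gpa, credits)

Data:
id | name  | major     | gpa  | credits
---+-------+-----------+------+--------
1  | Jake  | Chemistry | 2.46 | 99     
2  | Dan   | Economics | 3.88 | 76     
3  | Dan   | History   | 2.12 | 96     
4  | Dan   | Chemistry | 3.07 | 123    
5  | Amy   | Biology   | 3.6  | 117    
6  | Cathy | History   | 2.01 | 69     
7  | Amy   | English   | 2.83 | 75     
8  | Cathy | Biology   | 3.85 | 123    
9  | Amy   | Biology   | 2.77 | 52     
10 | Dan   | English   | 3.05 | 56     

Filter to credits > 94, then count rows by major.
SELECT major, COUNT(*)
FROM students
WHERE credits > 94
GROUP BY major

Note: WHERE filters rows before grouping.

Result:
  Biology: 2
  Chemistry: 2
  History: 1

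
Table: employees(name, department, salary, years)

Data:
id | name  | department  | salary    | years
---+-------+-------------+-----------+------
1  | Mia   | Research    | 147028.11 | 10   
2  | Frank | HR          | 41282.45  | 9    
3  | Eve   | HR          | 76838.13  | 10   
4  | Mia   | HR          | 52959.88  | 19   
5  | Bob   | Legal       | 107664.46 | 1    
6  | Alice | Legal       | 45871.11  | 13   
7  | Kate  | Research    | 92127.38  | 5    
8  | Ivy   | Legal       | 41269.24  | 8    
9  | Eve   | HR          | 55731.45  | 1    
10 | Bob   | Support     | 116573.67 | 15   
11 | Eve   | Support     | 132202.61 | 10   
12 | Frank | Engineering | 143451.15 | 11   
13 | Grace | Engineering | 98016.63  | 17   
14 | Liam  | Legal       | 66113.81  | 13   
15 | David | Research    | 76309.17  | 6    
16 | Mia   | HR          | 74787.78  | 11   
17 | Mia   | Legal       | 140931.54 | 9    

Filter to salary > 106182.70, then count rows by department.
SELECT department, COUNT(*)
FROM employees
WHERE salary > 106182.70
GROUP BY department

Note: WHERE filters rows before grouping.

Result:
  Engineering: 1
  Legal: 2
  Research: 1
  Support: 2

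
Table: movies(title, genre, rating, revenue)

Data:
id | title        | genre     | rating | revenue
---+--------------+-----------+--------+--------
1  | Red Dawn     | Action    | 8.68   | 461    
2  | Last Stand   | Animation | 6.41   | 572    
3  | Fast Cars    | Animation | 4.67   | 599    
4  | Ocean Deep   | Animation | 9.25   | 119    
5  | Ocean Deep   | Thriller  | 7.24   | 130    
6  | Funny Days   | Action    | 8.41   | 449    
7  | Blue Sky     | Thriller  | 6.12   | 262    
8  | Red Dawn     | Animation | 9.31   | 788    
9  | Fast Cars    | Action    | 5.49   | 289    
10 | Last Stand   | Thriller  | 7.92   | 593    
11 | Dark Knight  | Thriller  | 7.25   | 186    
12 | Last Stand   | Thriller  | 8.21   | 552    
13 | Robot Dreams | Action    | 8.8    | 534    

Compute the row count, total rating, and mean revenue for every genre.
SELECT genre,
       COUNT(*) as cnt,
       SUM(rating) as total_rating,
       AVG(revenue) as avg_revenue
FROM movies
GROUP BY genre

Result:
  Action: 4 records, 31.38 total rating, 433.25 avg revenue
  Animation: 4 records, 29.64 total rating, 519.50 avg revenue
  Thriller: 5 records, 36.74 total rating, 344.60 avg revenue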